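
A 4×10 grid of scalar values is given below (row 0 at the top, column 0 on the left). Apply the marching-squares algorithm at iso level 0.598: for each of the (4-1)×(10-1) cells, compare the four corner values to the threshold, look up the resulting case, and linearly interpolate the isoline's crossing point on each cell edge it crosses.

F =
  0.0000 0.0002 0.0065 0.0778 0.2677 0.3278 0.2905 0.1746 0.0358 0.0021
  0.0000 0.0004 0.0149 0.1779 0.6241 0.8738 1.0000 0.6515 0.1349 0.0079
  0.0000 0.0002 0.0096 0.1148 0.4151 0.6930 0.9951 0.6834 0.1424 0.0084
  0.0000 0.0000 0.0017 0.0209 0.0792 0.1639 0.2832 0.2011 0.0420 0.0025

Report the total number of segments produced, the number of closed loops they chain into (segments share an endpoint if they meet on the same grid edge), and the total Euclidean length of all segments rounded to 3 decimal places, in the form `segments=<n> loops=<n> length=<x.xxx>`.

segments=12 loops=1 length=8.433

cell (0,3): code 0100 → (0.927,4.000)–(1.000,3.942)
cell (0,4): code 1100 → (0.495,5.000)–(0.927,4.000)
cell (0,5): code 1100 → (0.433,6.000)–(0.495,5.000)
cell (0,6): code 1100 → (0.888,7.000)–(0.433,6.000)
cell (0,7): code 1000 → (1.000,7.104)–(0.888,7.000)
cell (1,3): code 0010 → (1.000,3.942)–(1.125,4.000)
cell (1,4): code 0111 → (1.125,4.000)–(2.000,4.658)
cell (1,7): code 1001 → (2.000,7.158)–(1.000,7.104)
cell (2,4): code 0010 → (2.000,4.658)–(2.180,5.000)
cell (2,5): code 0011 → (2.180,5.000)–(2.558,6.000)
cell (2,6): code 0011 → (2.558,6.000)–(2.177,7.000)
cell (2,7): code 0001 → (2.177,7.000)–(2.000,7.158)
total: 12 segments, chained into 1 closed loop(s), length Σ = 8.432860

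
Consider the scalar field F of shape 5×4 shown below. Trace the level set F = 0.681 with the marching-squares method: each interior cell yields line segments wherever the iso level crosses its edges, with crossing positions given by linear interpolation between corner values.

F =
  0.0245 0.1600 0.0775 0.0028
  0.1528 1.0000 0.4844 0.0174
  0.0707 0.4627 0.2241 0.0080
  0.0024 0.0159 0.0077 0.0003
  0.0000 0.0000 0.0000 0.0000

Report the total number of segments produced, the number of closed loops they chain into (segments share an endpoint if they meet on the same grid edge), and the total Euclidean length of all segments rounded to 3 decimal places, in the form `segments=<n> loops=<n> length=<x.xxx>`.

cell (0,0): code 0100 → (0.620,1.000)–(1.000,0.623)
cell (0,1): code 1000 → (1.000,1.619)–(0.620,1.000)
cell (1,0): code 0010 → (1.000,0.623)–(1.594,1.000)
cell (1,1): code 0001 → (1.594,1.000)–(1.000,1.619)
total: 4 segments, chained into 1 closed loop(s), length Σ = 2.821263

segments=4 loops=1 length=2.821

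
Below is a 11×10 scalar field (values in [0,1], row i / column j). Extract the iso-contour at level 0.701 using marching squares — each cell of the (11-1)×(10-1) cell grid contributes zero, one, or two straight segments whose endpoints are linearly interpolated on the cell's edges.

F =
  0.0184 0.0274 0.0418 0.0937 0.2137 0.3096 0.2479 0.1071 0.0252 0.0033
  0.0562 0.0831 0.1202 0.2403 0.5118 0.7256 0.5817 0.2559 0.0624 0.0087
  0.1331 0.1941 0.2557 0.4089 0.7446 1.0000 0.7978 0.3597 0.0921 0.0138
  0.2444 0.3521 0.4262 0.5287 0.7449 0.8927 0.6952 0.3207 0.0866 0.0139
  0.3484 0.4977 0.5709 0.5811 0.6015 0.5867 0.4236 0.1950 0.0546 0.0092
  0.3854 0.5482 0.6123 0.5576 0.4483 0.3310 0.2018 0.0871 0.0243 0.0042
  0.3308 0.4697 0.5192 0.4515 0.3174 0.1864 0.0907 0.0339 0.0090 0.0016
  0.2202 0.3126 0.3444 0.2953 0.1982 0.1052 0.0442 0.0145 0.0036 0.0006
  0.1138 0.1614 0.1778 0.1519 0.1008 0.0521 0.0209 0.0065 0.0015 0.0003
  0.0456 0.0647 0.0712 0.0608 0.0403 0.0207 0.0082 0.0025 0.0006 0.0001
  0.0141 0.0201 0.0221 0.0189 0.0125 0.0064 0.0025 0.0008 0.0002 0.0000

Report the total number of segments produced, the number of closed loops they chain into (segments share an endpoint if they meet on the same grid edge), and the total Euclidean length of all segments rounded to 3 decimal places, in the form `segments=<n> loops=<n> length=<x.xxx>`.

segments=12 loops=1 length=7.843

cell (0,4): code 0100 → (0.941,5.000)–(1.000,4.885)
cell (0,5): code 1000 → (1.000,5.171)–(0.941,5.000)
cell (1,3): code 0100 → (1.813,4.000)–(2.000,3.870)
cell (1,4): code 1110 → (1.000,4.885)–(1.813,4.000)
cell (1,5): code 1101 → (1.552,6.000)–(1.000,5.171)
cell (1,6): code 1000 → (2.000,6.221)–(1.552,6.000)
cell (2,3): code 0110 → (2.000,3.870)–(3.000,3.797)
cell (2,5): code 1011 → (3.000,5.971)–(2.943,6.000)
cell (2,6): code 0001 → (2.943,6.000)–(2.000,6.221)
cell (3,3): code 0010 → (3.000,3.797)–(3.306,4.000)
cell (3,4): code 0011 → (3.306,4.000)–(3.626,5.000)
cell (3,5): code 0001 → (3.626,5.000)–(3.000,5.971)
total: 12 segments, chained into 1 closed loop(s), length Σ = 7.843218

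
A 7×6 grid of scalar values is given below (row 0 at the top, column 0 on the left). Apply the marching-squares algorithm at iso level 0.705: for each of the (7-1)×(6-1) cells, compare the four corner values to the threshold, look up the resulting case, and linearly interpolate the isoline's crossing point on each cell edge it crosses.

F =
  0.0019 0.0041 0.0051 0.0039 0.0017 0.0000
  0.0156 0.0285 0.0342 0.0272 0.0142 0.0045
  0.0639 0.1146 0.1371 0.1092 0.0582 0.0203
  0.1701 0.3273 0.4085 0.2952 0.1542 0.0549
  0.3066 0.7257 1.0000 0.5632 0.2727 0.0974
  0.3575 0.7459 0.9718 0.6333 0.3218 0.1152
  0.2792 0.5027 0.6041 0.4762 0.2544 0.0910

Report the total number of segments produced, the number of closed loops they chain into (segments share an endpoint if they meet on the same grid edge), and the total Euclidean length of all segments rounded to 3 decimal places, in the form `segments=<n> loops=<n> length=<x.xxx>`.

segments=8 loops=1 length=6.429

cell (3,0): code 0100 → (3.948,1.000)–(4.000,0.951)
cell (3,1): code 1100 → (3.501,2.000)–(3.948,1.000)
cell (3,2): code 1000 → (4.000,2.675)–(3.501,2.000)
cell (4,0): code 0110 → (4.000,0.951)–(5.000,0.895)
cell (4,2): code 1001 → (5.000,2.788)–(4.000,2.675)
cell (5,0): code 0010 → (5.000,0.895)–(5.168,1.000)
cell (5,1): code 0011 → (5.168,1.000)–(5.726,2.000)
cell (5,2): code 0001 → (5.726,2.000)–(5.000,2.788)
total: 8 segments, chained into 1 closed loop(s), length Σ = 6.429016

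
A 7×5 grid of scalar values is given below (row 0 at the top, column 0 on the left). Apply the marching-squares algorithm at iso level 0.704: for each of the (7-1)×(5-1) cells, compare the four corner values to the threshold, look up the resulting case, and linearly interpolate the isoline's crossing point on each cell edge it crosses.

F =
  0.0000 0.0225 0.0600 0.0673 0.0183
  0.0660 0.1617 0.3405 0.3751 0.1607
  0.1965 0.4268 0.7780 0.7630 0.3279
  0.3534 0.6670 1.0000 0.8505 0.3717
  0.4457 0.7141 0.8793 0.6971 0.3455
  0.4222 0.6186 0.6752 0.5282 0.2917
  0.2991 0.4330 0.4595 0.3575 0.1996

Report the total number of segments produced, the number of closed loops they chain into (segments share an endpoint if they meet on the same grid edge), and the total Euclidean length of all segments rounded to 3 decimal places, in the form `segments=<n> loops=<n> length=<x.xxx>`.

segments=12 loops=1 length=8.423

cell (1,1): code 0100 → (1.831,2.000)–(2.000,1.789)
cell (1,2): code 1100 → (1.848,3.000)–(1.831,2.000)
cell (1,3): code 1000 → (2.000,3.136)–(1.848,3.000)
cell (2,1): code 0110 → (2.000,1.789)–(3.000,1.111)
cell (2,3): code 1001 → (3.000,3.306)–(2.000,3.136)
cell (3,0): code 0100 → (3.786,1.000)–(4.000,0.962)
cell (3,1): code 1110 → (3.000,1.111)–(3.786,1.000)
cell (3,2): code 1011 → (4.000,2.962)–(3.955,3.000)
cell (3,3): code 0001 → (3.955,3.000)–(3.000,3.306)
cell (4,0): code 0010 → (4.000,0.962)–(4.106,1.000)
cell (4,1): code 0011 → (4.106,1.000)–(4.859,2.000)
cell (4,2): code 0001 → (4.859,2.000)–(4.000,2.962)
total: 12 segments, chained into 1 closed loop(s), length Σ = 8.423393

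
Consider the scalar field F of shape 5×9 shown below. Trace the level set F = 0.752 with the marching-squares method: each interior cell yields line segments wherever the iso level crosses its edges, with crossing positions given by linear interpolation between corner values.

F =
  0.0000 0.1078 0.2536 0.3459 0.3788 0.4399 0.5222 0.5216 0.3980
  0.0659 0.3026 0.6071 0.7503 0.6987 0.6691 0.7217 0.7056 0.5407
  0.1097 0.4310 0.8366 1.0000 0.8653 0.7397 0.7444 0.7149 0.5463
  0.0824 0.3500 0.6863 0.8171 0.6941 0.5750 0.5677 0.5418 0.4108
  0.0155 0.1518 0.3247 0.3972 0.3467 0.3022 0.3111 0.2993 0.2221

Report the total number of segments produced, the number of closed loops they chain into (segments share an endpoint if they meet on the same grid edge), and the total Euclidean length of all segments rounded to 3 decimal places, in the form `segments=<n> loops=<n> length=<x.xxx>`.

cell (1,1): code 0100 → (1.631,2.000)–(2.000,1.791)
cell (1,2): code 1100 → (1.007,3.000)–(1.631,2.000)
cell (1,3): code 1100 → (1.320,4.000)–(1.007,3.000)
cell (1,4): code 1000 → (2.000,4.902)–(1.320,4.000)
cell (2,1): code 0010 → (2.000,1.791)–(2.563,2.000)
cell (2,2): code 0111 → (2.563,2.000)–(3.000,2.502)
cell (2,3): code 1011 → (3.000,3.529)–(2.662,4.000)
cell (2,4): code 0001 → (2.662,4.000)–(2.000,4.902)
cell (3,2): code 0010 → (3.000,2.502)–(3.155,3.000)
cell (3,3): code 0001 → (3.155,3.000)–(3.000,3.529)
total: 10 segments, chained into 1 closed loop(s), length Σ = 7.817514

segments=10 loops=1 length=7.818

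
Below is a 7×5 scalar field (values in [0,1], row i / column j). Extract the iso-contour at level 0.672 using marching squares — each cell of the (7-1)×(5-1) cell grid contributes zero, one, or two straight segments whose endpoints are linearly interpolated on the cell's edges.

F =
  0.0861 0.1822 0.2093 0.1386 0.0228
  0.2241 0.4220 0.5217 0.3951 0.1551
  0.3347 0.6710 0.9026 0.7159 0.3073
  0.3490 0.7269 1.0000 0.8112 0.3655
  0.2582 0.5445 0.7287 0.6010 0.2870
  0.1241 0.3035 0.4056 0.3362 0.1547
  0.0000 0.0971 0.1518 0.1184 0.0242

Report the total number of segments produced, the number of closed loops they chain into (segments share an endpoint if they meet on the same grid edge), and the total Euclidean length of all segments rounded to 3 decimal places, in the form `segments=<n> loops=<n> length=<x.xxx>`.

segments=12 loops=1 length=8.008

cell (1,1): code 0100 → (1.395,2.000)–(2.000,1.004)
cell (1,2): code 1100 → (1.863,3.000)–(1.395,2.000)
cell (1,3): code 1000 → (2.000,3.107)–(1.863,3.000)
cell (2,0): code 0100 → (2.018,1.000)–(3.000,0.855)
cell (2,1): code 1110 → (2.000,1.004)–(2.018,1.000)
cell (2,3): code 1001 → (3.000,3.312)–(2.000,3.107)
cell (3,0): code 0010 → (3.000,0.855)–(3.301,1.000)
cell (3,1): code 0111 → (3.301,1.000)–(4.000,1.692)
cell (3,2): code 1011 → (4.000,2.444)–(3.662,3.000)
cell (3,3): code 0001 → (3.662,3.000)–(3.000,3.312)
cell (4,1): code 0010 → (4.000,1.692)–(4.175,2.000)
cell (4,2): code 0001 → (4.175,2.000)–(4.000,2.444)
total: 12 segments, chained into 1 closed loop(s), length Σ = 8.008015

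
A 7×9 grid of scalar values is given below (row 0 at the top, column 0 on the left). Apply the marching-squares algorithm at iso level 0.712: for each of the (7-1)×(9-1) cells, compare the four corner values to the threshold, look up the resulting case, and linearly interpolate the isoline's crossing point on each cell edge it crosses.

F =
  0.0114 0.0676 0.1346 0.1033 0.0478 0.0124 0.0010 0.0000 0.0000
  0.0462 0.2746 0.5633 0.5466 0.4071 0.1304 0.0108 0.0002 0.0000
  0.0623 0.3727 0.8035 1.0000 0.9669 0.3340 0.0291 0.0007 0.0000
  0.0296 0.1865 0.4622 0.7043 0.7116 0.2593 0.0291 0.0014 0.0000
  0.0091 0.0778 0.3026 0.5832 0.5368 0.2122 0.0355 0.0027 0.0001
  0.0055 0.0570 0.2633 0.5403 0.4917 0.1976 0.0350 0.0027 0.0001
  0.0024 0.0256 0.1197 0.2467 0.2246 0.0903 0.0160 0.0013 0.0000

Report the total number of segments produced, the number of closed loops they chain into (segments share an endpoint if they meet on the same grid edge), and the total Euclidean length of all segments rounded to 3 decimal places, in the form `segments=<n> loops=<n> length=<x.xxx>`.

segments=8 loops=1 length=6.735

cell (1,1): code 0100 → (1.619,2.000)–(2.000,1.788)
cell (1,2): code 1100 → (1.365,3.000)–(1.619,2.000)
cell (1,3): code 1100 → (1.545,4.000)–(1.365,3.000)
cell (1,4): code 1000 → (2.000,4.403)–(1.545,4.000)
cell (2,1): code 0010 → (2.000,1.788)–(2.268,2.000)
cell (2,2): code 0011 → (2.268,2.000)–(2.974,3.000)
cell (2,3): code 0011 → (2.974,3.000)–(2.998,4.000)
cell (2,4): code 0001 → (2.998,4.000)–(2.000,4.403)
total: 8 segments, chained into 1 closed loop(s), length Σ = 6.734874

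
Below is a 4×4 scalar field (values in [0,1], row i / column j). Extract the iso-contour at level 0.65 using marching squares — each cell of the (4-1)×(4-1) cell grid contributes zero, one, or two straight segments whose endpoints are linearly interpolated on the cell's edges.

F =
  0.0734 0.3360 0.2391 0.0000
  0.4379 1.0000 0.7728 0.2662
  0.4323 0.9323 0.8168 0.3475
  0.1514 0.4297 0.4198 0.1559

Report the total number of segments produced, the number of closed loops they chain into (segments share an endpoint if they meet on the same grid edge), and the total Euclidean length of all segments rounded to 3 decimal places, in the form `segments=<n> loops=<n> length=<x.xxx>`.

cell (0,0): code 0100 → (0.473,1.000)–(1.000,0.377)
cell (0,1): code 1100 → (0.770,2.000)–(0.473,1.000)
cell (0,2): code 1000 → (1.000,2.242)–(0.770,2.000)
cell (1,0): code 0110 → (1.000,0.377)–(2.000,0.435)
cell (1,2): code 1001 → (2.000,2.355)–(1.000,2.242)
cell (2,0): code 0010 → (2.000,0.435)–(2.562,1.000)
cell (2,1): code 0011 → (2.562,1.000)–(2.420,2.000)
cell (2,2): code 0001 → (2.420,2.000)–(2.000,2.355)
total: 8 segments, chained into 1 closed loop(s), length Σ = 6.557948

segments=8 loops=1 length=6.558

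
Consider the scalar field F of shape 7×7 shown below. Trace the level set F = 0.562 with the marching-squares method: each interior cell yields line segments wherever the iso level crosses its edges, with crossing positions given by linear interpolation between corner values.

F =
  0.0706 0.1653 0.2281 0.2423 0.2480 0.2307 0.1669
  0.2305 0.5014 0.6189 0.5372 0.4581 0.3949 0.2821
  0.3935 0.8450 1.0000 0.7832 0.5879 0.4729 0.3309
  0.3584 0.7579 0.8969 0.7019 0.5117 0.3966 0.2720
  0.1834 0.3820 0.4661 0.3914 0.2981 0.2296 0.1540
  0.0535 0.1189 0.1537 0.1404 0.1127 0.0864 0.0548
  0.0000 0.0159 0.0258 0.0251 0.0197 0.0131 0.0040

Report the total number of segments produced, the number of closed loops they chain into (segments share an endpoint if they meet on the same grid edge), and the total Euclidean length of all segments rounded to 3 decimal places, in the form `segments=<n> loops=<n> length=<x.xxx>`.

cell (0,1): code 0100 → (0.854,2.000)–(1.000,1.516)
cell (0,2): code 1000 → (1.000,2.696)–(0.854,2.000)
cell (1,0): code 0100 → (1.176,1.000)–(2.000,0.373)
cell (1,1): code 1110 → (1.000,1.516)–(1.176,1.000)
cell (1,2): code 1101 → (1.101,3.000)–(1.000,2.696)
cell (1,3): code 1100 → (1.800,4.000)–(1.101,3.000)
cell (1,4): code 1000 → (2.000,4.225)–(1.800,4.000)
cell (2,0): code 0110 → (2.000,0.373)–(3.000,0.510)
cell (2,3): code 1011 → (3.000,3.736)–(2.340,4.000)
cell (2,4): code 0001 → (2.340,4.000)–(2.000,4.225)
cell (3,0): code 0010 → (3.000,0.510)–(3.521,1.000)
cell (3,1): code 0011 → (3.521,1.000)–(3.777,2.000)
cell (3,2): code 0011 → (3.777,2.000)–(3.451,3.000)
cell (3,3): code 0001 → (3.451,3.000)–(3.000,3.736)
total: 14 segments, chained into 1 closed loop(s), length Σ = 10.429082

segments=14 loops=1 length=10.429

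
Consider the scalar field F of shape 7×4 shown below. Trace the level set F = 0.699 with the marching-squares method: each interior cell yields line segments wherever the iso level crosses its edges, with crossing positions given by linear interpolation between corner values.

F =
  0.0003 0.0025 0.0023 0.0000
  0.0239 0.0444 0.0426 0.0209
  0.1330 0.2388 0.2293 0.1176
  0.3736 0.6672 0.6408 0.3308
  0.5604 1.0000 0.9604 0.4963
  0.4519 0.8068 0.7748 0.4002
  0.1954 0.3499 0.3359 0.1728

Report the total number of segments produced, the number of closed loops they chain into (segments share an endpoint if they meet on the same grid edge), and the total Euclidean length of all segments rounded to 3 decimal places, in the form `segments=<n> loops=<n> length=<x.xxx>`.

segments=8 loops=1 length=6.917

cell (3,0): code 0100 → (3.096,1.000)–(4.000,0.315)
cell (3,1): code 1100 → (3.182,2.000)–(3.096,1.000)
cell (3,2): code 1000 → (4.000,2.563)–(3.182,2.000)
cell (4,0): code 0110 → (4.000,0.315)–(5.000,0.696)
cell (4,2): code 1001 → (5.000,2.202)–(4.000,2.563)
cell (5,0): code 0010 → (5.000,0.696)–(5.236,1.000)
cell (5,1): code 0011 → (5.236,1.000)–(5.173,2.000)
cell (5,2): code 0001 → (5.173,2.000)–(5.000,2.202)
total: 8 segments, chained into 1 closed loop(s), length Σ = 6.917091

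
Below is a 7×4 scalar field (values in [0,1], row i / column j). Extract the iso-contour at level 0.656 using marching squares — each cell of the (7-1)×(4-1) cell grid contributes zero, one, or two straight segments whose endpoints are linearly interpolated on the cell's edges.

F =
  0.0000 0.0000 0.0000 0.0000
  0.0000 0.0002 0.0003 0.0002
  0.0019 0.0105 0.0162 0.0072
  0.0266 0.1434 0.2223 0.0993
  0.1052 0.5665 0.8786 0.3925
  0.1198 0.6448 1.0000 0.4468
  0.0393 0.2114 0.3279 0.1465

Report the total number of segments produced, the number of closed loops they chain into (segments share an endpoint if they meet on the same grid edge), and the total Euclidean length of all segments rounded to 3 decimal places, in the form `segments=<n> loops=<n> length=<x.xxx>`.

segments=6 loops=1 length=5.306

cell (3,1): code 0100 → (3.661,2.000)–(4.000,1.287)
cell (3,2): code 1000 → (4.000,2.458)–(3.661,2.000)
cell (4,1): code 0110 → (4.000,1.287)–(5.000,1.032)
cell (4,2): code 1001 → (5.000,2.622)–(4.000,2.458)
cell (5,1): code 0010 → (5.000,1.032)–(5.512,2.000)
cell (5,2): code 0001 → (5.512,2.000)–(5.000,2.622)
total: 6 segments, chained into 1 closed loop(s), length Σ = 5.305821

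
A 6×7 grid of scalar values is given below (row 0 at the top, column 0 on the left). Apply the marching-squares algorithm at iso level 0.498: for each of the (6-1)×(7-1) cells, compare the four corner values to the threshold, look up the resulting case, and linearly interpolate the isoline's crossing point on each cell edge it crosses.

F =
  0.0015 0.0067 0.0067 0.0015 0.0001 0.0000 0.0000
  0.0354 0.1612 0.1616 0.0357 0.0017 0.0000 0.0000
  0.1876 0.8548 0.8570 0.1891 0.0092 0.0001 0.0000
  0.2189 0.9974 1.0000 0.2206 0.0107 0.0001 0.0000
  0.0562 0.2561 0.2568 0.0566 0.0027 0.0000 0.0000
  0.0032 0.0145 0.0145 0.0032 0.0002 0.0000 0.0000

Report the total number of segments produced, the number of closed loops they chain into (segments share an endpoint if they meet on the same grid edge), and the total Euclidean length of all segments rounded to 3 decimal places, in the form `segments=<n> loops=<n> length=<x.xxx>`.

segments=8 loops=1 length=7.362

cell (1,0): code 0100 → (1.486,1.000)–(2.000,0.465)
cell (1,1): code 1100 → (1.484,2.000)–(1.486,1.000)
cell (1,2): code 1000 → (2.000,2.538)–(1.484,2.000)
cell (2,0): code 0110 → (2.000,0.465)–(3.000,0.359)
cell (2,2): code 1001 → (3.000,2.644)–(2.000,2.538)
cell (3,0): code 0010 → (3.000,0.359)–(3.674,1.000)
cell (3,1): code 0011 → (3.674,1.000)–(3.675,2.000)
cell (3,2): code 0001 → (3.675,2.000)–(3.000,2.644)
total: 8 segments, chained into 1 closed loop(s), length Σ = 7.362209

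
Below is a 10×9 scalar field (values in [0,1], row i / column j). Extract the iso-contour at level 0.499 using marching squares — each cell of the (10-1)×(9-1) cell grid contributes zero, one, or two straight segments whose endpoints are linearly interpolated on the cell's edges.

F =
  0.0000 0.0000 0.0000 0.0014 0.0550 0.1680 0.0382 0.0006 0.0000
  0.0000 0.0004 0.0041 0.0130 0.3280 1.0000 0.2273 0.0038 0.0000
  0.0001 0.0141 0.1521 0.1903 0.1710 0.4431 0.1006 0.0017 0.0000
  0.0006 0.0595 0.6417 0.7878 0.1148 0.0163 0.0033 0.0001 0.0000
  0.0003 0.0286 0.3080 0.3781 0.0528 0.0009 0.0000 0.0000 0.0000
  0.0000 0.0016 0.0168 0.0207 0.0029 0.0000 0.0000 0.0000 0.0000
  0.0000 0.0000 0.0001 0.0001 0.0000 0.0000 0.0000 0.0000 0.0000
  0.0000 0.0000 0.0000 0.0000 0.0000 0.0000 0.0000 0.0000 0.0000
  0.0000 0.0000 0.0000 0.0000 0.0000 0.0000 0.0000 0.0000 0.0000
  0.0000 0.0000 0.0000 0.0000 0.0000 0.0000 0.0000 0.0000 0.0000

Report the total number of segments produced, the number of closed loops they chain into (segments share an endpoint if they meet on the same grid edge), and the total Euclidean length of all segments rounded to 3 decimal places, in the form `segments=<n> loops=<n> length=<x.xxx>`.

segments=10 loops=2 length=8.522

cell (0,4): code 0100 → (0.398,5.000)–(1.000,4.254)
cell (0,5): code 1000 → (1.000,5.648)–(0.398,5.000)
cell (1,4): code 0010 → (1.000,4.254)–(1.900,5.000)
cell (1,5): code 0001 → (1.900,5.000)–(1.000,5.648)
cell (2,1): code 0100 → (2.709,2.000)–(3.000,1.755)
cell (2,2): code 1100 → (2.517,3.000)–(2.709,2.000)
cell (2,3): code 1000 → (3.000,3.429)–(2.517,3.000)
cell (3,1): code 0010 → (3.000,1.755)–(3.428,2.000)
cell (3,2): code 0011 → (3.428,2.000)–(3.705,3.000)
cell (3,3): code 0001 → (3.705,3.000)–(3.000,3.429)
total: 10 segments, chained into 2 closed loop(s), length Σ = 8.521824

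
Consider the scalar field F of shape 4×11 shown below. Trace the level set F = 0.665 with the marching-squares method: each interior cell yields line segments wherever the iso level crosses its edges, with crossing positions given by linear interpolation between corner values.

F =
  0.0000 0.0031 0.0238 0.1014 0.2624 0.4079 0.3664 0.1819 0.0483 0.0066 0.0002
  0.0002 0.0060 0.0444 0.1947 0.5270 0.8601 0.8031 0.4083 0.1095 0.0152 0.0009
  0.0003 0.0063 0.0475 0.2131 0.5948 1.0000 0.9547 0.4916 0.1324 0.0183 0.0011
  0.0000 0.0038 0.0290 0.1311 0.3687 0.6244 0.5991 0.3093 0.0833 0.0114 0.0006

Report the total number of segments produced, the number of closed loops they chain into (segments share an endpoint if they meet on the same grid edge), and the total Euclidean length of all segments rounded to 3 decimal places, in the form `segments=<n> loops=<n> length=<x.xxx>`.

cell (0,4): code 0100 → (0.569,5.000)–(1.000,4.414)
cell (0,5): code 1100 → (0.684,6.000)–(0.569,5.000)
cell (0,6): code 1000 → (1.000,6.350)–(0.684,6.000)
cell (1,4): code 0110 → (1.000,4.414)–(2.000,4.173)
cell (1,6): code 1001 → (2.000,6.626)–(1.000,6.350)
cell (2,4): code 0010 → (2.000,4.173)–(2.892,5.000)
cell (2,5): code 0011 → (2.892,5.000)–(2.815,6.000)
cell (2,6): code 0001 → (2.815,6.000)–(2.000,6.626)
total: 8 segments, chained into 1 closed loop(s), length Σ = 7.517875

segments=8 loops=1 length=7.518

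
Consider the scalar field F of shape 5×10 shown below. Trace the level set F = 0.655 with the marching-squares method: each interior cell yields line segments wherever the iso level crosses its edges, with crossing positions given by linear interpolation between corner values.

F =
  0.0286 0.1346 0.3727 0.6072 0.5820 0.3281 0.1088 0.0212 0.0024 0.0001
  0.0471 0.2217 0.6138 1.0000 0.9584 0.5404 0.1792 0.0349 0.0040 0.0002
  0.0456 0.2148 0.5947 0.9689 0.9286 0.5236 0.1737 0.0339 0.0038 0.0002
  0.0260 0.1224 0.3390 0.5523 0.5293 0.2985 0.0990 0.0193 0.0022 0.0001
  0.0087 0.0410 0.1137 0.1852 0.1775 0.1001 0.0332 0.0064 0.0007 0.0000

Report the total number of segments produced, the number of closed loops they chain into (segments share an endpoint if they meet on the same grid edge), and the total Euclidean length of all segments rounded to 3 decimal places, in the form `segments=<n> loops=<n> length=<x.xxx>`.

segments=8 loops=1 length=8.435

cell (0,2): code 0100 → (0.122,3.000)–(1.000,2.107)
cell (0,3): code 1100 → (0.194,4.000)–(0.122,3.000)
cell (0,4): code 1000 → (1.000,4.726)–(0.194,4.000)
cell (1,2): code 0110 → (1.000,2.107)–(2.000,2.161)
cell (1,4): code 1001 → (2.000,4.676)–(1.000,4.726)
cell (2,2): code 0010 → (2.000,2.161)–(2.753,3.000)
cell (2,3): code 0011 → (2.753,3.000)–(2.685,4.000)
cell (2,4): code 0001 → (2.685,4.000)–(2.000,4.676)
total: 8 segments, chained into 1 closed loop(s), length Σ = 8.434946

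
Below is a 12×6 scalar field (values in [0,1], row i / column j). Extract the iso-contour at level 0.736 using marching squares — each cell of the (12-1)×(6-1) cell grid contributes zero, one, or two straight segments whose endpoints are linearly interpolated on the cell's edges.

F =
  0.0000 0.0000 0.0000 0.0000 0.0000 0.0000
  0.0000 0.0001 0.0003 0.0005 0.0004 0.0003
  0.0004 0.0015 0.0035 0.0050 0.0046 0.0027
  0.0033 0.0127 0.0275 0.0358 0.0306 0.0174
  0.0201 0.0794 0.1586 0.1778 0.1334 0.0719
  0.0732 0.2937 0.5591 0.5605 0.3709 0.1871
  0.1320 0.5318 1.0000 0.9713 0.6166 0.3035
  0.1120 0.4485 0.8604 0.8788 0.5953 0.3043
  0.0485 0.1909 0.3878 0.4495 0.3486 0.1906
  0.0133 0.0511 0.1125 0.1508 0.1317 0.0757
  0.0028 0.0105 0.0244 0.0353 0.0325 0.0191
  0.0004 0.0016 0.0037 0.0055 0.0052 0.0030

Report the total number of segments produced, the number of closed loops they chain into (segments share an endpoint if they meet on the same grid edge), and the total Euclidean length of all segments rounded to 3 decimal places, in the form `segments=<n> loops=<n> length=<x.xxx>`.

cell (5,1): code 0100 → (5.401,2.000)–(6.000,1.436)
cell (5,2): code 1100 → (5.427,3.000)–(5.401,2.000)
cell (5,3): code 1000 → (6.000,3.663)–(5.427,3.000)
cell (6,1): code 0110 → (6.000,1.436)–(7.000,1.698)
cell (6,3): code 1001 → (7.000,3.504)–(6.000,3.663)
cell (7,1): code 0010 → (7.000,1.698)–(7.263,2.000)
cell (7,2): code 0011 → (7.263,2.000)–(7.333,3.000)
cell (7,3): code 0001 → (7.333,3.000)–(7.000,3.504)
total: 8 segments, chained into 1 closed loop(s), length Σ = 6.752297

segments=8 loops=1 length=6.752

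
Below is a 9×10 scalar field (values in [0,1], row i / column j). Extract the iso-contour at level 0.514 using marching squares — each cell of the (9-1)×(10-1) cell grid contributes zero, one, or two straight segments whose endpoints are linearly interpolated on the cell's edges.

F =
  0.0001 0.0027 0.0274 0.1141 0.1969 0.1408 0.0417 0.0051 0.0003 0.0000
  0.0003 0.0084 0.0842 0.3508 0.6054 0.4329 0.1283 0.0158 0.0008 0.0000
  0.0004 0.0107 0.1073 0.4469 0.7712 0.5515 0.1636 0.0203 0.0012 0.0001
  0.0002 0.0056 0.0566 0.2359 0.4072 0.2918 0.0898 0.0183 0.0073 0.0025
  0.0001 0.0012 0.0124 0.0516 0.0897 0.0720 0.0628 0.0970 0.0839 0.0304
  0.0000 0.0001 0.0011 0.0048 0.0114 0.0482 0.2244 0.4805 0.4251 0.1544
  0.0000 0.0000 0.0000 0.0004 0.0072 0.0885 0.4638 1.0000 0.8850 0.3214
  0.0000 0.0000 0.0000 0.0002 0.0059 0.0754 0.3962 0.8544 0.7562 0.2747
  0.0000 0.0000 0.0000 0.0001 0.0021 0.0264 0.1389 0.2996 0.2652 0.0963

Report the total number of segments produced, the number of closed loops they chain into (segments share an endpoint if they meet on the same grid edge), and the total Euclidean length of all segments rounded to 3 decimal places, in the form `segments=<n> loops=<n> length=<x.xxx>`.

segments=16 loops=2 length=13.685

cell (0,3): code 0100 → (0.776,4.000)–(1.000,3.641)
cell (0,4): code 1000 → (1.000,4.530)–(0.776,4.000)
cell (1,3): code 0110 → (1.000,3.641)–(2.000,3.207)
cell (1,4): code 1101 → (1.684,5.000)–(1.000,4.530)
cell (1,5): code 1000 → (2.000,5.097)–(1.684,5.000)
cell (2,3): code 0010 → (2.000,3.207)–(2.707,4.000)
cell (2,4): code 0011 → (2.707,4.000)–(2.144,5.000)
cell (2,5): code 0001 → (2.144,5.000)–(2.000,5.097)
cell (5,6): code 0100 → (5.064,7.000)–(6.000,6.094)
cell (5,7): code 1100 → (5.193,8.000)–(5.064,7.000)
cell (5,8): code 1000 → (6.000,8.658)–(5.193,8.000)
cell (6,6): code 0110 → (6.000,6.094)–(7.000,6.257)
cell (6,8): code 1001 → (7.000,8.503)–(6.000,8.658)
cell (7,6): code 0010 → (7.000,6.257)–(7.614,7.000)
cell (7,7): code 0011 → (7.614,7.000)–(7.493,8.000)
cell (7,8): code 0001 → (7.493,8.000)–(7.000,8.503)
total: 16 segments, chained into 2 closed loop(s), length Σ = 13.684500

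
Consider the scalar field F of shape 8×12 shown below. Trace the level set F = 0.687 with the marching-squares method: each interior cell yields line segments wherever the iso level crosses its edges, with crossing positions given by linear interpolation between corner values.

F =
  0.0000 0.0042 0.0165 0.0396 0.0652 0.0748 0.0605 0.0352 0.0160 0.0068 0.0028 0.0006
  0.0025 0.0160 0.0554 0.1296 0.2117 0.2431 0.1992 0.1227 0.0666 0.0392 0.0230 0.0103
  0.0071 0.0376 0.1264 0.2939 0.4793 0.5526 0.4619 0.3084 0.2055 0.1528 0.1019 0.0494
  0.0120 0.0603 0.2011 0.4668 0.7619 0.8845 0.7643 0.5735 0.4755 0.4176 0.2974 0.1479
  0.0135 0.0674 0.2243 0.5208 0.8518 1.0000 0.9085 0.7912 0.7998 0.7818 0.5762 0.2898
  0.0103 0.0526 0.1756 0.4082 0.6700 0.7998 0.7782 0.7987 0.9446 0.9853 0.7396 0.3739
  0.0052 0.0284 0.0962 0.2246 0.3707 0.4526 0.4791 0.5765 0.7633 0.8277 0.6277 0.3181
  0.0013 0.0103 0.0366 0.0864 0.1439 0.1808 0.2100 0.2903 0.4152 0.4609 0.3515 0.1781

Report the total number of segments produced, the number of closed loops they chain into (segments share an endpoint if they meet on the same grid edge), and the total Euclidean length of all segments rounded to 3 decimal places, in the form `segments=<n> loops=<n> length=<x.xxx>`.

cell (2,3): code 0100 → (2.735,4.000)–(3.000,3.746)
cell (2,4): code 1100 → (2.405,5.000)–(2.735,4.000)
cell (2,5): code 1100 → (2.744,6.000)–(2.405,5.000)
cell (2,6): code 1000 → (3.000,6.405)–(2.744,6.000)
cell (3,3): code 0110 → (3.000,3.746)–(4.000,3.502)
cell (3,6): code 1101 → (3.521,7.000)–(3.000,6.405)
cell (3,7): code 1100 → (3.652,8.000)–(3.521,7.000)
cell (3,8): code 1100 → (3.740,9.000)–(3.652,8.000)
cell (3,9): code 1000 → (4.000,9.461)–(3.740,9.000)
cell (4,3): code 0010 → (4.000,3.502)–(4.906,4.000)
cell (4,4): code 0111 → (4.906,4.000)–(5.000,4.131)
cell (4,9): code 1101 → (4.678,10.000)–(4.000,9.461)
cell (4,10): code 1000 → (5.000,10.144)–(4.678,10.000)
cell (5,4): code 0010 → (5.000,4.131)–(5.325,5.000)
cell (5,5): code 0011 → (5.325,5.000)–(5.305,6.000)
cell (5,6): code 0011 → (5.305,6.000)–(5.503,7.000)
cell (5,7): code 0111 → (5.503,7.000)–(6.000,7.592)
cell (5,9): code 1011 → (6.000,9.704)–(5.470,10.000)
cell (5,10): code 0001 → (5.470,10.000)–(5.000,10.144)
cell (6,7): code 0010 → (6.000,7.592)–(6.219,8.000)
cell (6,8): code 0011 → (6.219,8.000)–(6.384,9.000)
cell (6,9): code 0001 → (6.384,9.000)–(6.000,9.704)
total: 22 segments, chained into 1 closed loop(s), length Σ = 16.828398

segments=22 loops=1 length=16.828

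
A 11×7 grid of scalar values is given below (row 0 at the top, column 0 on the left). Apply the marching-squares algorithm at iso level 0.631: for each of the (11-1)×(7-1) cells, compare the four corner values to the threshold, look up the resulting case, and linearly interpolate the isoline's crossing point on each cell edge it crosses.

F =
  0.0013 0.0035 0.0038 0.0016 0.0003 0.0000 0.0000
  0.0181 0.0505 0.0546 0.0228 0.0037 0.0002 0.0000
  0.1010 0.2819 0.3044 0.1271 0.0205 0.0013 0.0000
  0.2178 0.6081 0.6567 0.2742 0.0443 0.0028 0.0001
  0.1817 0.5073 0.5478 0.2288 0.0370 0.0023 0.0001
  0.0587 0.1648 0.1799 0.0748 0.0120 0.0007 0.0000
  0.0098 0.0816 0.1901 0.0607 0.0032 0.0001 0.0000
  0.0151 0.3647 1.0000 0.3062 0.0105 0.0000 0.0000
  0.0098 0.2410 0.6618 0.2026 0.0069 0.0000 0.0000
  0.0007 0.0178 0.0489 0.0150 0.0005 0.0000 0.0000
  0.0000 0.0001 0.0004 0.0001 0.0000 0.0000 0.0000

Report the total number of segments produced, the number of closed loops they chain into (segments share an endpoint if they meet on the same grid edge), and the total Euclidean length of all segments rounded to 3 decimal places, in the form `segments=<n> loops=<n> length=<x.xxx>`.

segments=10 loops=2 length=5.293

cell (2,1): code 0100 → (2.927,2.000)–(3.000,1.471)
cell (2,2): code 1000 → (3.000,2.067)–(2.927,2.000)
cell (3,1): code 0010 → (3.000,1.471)–(3.236,2.000)
cell (3,2): code 0001 → (3.236,2.000)–(3.000,2.067)
cell (6,1): code 0100 → (6.544,2.000)–(7.000,1.419)
cell (6,2): code 1000 → (7.000,2.532)–(6.544,2.000)
cell (7,1): code 0110 → (7.000,1.419)–(8.000,1.927)
cell (7,2): code 1001 → (8.000,2.067)–(7.000,2.532)
cell (8,1): code 0010 → (8.000,1.927)–(8.050,2.000)
cell (8,2): code 0001 → (8.050,2.000)–(8.000,2.067)
total: 10 segments, chained into 2 closed loop(s), length Σ = 5.292765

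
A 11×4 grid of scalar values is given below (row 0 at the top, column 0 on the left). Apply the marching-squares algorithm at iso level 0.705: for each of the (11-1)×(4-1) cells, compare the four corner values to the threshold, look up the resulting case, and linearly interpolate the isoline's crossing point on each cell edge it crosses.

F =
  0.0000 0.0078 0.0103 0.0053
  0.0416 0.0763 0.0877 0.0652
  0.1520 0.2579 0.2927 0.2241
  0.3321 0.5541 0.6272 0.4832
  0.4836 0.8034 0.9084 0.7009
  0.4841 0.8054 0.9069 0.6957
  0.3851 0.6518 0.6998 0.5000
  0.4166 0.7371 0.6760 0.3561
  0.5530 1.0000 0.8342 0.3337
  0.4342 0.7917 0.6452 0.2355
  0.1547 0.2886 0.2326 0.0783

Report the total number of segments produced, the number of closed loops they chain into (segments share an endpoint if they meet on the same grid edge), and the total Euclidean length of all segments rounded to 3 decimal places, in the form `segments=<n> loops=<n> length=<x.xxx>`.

cell (3,0): code 0100 → (3.605,1.000)–(4.000,0.692)
cell (3,1): code 1100 → (3.277,2.000)–(3.605,1.000)
cell (3,2): code 1000 → (4.000,2.980)–(3.277,2.000)
cell (4,0): code 0110 → (4.000,0.692)–(5.000,0.688)
cell (4,2): code 1001 → (5.000,2.956)–(4.000,2.980)
cell (5,0): code 0010 → (5.000,0.688)–(5.654,1.000)
cell (5,1): code 0011 → (5.654,1.000)–(5.975,2.000)
cell (5,2): code 0001 → (5.975,2.000)–(5.000,2.956)
cell (6,0): code 0100 → (6.624,1.000)–(7.000,0.900)
cell (6,1): code 1000 → (7.000,1.525)–(6.624,1.000)
cell (7,0): code 0110 → (7.000,0.900)–(8.000,0.340)
cell (7,1): code 1101 → (7.183,2.000)–(7.000,1.525)
cell (7,2): code 1000 → (8.000,2.258)–(7.183,2.000)
cell (8,0): code 0110 → (8.000,0.340)–(9.000,0.757)
cell (8,1): code 1011 → (9.000,1.592)–(8.684,2.000)
cell (8,2): code 0001 → (8.684,2.000)–(8.000,2.258)
cell (9,0): code 0010 → (9.000,0.757)–(9.172,1.000)
cell (9,1): code 0001 → (9.172,1.000)–(9.000,1.592)
total: 18 segments, chained into 2 closed loop(s), length Σ = 14.703536

segments=18 loops=2 length=14.704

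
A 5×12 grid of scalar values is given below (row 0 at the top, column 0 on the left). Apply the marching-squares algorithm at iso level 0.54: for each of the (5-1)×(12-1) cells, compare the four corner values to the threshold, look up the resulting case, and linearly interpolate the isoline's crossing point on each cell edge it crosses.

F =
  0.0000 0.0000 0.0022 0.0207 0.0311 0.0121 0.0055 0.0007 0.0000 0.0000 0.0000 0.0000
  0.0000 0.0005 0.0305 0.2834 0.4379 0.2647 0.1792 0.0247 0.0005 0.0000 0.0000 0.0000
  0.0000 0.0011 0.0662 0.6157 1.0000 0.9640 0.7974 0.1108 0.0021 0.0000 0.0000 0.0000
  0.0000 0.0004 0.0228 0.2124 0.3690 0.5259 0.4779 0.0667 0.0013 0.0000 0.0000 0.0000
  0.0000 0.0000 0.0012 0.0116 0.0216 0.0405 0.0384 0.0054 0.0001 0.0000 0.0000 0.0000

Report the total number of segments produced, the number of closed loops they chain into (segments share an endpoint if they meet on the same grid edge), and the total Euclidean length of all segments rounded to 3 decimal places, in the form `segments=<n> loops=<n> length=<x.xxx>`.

cell (1,2): code 0100 → (1.772,3.000)–(2.000,2.862)
cell (1,3): code 1100 → (1.182,4.000)–(1.772,3.000)
cell (1,4): code 1100 → (1.394,5.000)–(1.182,4.000)
cell (1,5): code 1100 → (1.584,6.000)–(1.394,5.000)
cell (1,6): code 1000 → (2.000,6.375)–(1.584,6.000)
cell (2,2): code 0010 → (2.000,2.862)–(2.188,3.000)
cell (2,3): code 0011 → (2.188,3.000)–(2.729,4.000)
cell (2,4): code 0011 → (2.729,4.000)–(2.968,5.000)
cell (2,5): code 0011 → (2.968,5.000)–(2.806,6.000)
cell (2,6): code 0001 → (2.806,6.000)–(2.000,6.375)
total: 10 segments, chained into 1 closed loop(s), length Σ = 8.327678

segments=10 loops=1 length=8.328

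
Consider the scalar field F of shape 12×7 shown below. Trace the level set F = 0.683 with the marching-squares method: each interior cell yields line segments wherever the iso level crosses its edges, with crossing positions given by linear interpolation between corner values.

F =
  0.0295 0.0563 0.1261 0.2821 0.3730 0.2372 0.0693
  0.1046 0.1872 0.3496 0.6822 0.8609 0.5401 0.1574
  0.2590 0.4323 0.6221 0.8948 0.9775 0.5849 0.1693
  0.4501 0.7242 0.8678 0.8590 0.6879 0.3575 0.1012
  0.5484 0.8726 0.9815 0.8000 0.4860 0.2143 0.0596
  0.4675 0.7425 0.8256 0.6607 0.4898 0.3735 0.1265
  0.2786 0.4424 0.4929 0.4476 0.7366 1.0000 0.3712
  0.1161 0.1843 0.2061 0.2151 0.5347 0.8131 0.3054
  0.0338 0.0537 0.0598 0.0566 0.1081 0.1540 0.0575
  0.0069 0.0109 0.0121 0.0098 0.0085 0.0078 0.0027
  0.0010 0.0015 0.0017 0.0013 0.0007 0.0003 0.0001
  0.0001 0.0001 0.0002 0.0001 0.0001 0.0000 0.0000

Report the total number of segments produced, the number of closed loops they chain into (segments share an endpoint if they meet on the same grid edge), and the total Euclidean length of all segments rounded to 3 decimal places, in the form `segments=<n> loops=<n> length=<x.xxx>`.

segments=26 loops=2 length=18.856

cell (0,3): code 0100 → (0.635,4.000)–(1.000,3.004)
cell (0,4): code 1000 → (1.000,4.555)–(0.635,4.000)
cell (1,2): code 0100 → (1.004,3.000)–(2.000,2.223)
cell (1,3): code 1110 → (1.000,3.004)–(1.004,3.000)
cell (1,4): code 1001 → (2.000,4.750)–(1.000,4.555)
cell (2,0): code 0100 → (2.859,1.000)–(3.000,0.850)
cell (2,1): code 1100 → (2.248,2.000)–(2.859,1.000)
cell (2,2): code 1110 → (2.000,2.223)–(2.248,2.000)
cell (2,4): code 1001 → (3.000,4.015)–(2.000,4.750)
cell (3,0): code 0110 → (3.000,0.850)–(4.000,0.415)
cell (3,3): code 1011 → (4.000,3.373)–(3.024,4.000)
cell (3,4): code 0001 → (3.024,4.000)–(3.000,4.015)
cell (4,0): code 0110 → (4.000,0.415)–(5.000,0.784)
cell (4,2): code 1011 → (5.000,2.865)–(4.840,3.000)
cell (4,3): code 0001 → (4.840,3.000)–(4.000,3.373)
cell (5,0): code 0010 → (5.000,0.784)–(5.198,1.000)
cell (5,1): code 0011 → (5.198,1.000)–(5.429,2.000)
cell (5,2): code 0001 → (5.429,2.000)–(5.000,2.865)
cell (5,3): code 0100 → (5.783,4.000)–(6.000,3.815)
cell (5,4): code 1100 → (5.494,5.000)–(5.783,4.000)
cell (5,5): code 1000 → (6.000,5.504)–(5.494,5.000)
cell (6,3): code 0010 → (6.000,3.815)–(6.265,4.000)
cell (6,4): code 0111 → (6.265,4.000)–(7.000,4.533)
cell (6,5): code 1001 → (7.000,5.256)–(6.000,5.504)
cell (7,4): code 0010 → (7.000,4.533)–(7.197,5.000)
cell (7,5): code 0001 → (7.197,5.000)–(7.000,5.256)
total: 26 segments, chained into 2 closed loop(s), length Σ = 18.855517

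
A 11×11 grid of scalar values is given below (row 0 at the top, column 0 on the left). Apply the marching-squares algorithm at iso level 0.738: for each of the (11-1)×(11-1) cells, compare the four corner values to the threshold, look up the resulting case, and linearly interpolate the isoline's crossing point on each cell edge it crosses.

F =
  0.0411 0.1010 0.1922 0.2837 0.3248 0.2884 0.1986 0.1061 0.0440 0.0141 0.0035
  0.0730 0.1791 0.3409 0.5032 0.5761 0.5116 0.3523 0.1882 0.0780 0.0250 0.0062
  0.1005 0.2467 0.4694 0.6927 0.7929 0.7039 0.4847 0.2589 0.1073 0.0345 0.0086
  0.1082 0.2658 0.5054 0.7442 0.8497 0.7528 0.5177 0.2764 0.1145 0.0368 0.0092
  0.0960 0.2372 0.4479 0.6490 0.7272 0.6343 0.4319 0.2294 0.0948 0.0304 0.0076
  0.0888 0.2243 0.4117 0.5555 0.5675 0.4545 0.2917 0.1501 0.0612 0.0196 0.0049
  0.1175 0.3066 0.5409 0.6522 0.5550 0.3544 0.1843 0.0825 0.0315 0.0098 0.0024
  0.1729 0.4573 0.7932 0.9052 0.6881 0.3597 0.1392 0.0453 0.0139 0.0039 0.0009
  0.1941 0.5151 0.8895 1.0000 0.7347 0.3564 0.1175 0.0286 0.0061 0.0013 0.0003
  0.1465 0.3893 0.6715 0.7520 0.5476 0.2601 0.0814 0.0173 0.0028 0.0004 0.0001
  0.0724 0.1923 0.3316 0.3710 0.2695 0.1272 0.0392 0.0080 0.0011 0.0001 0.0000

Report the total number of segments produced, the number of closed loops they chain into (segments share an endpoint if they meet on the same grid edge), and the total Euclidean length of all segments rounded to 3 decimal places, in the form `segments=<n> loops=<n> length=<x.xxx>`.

segments=20 loops=2 length=14.012

cell (1,3): code 0100 → (1.747,4.000)–(2.000,3.452)
cell (1,4): code 1000 → (2.000,4.617)–(1.747,4.000)
cell (2,2): code 0100 → (2.880,3.000)–(3.000,2.974)
cell (2,3): code 1110 → (2.000,3.452)–(2.880,3.000)
cell (2,4): code 1101 → (2.697,5.000)–(2.000,4.617)
cell (2,5): code 1000 → (3.000,5.063)–(2.697,5.000)
cell (3,2): code 0010 → (3.000,2.974)–(3.065,3.000)
cell (3,3): code 0011 → (3.065,3.000)–(3.912,4.000)
cell (3,4): code 0011 → (3.912,4.000)–(3.125,5.000)
cell (3,5): code 0001 → (3.125,5.000)–(3.000,5.063)
cell (6,1): code 0100 → (6.781,2.000)–(7.000,1.836)
cell (6,2): code 1100 → (6.339,3.000)–(6.781,2.000)
cell (6,3): code 1000 → (7.000,3.770)–(6.339,3.000)
cell (7,1): code 0110 → (7.000,1.836)–(8.000,1.595)
cell (7,3): code 1001 → (8.000,3.988)–(7.000,3.770)
cell (8,1): code 0010 → (8.000,1.595)–(8.695,2.000)
cell (8,2): code 0111 → (8.695,2.000)–(9.000,2.826)
cell (8,3): code 1001 → (9.000,3.068)–(8.000,3.988)
cell (9,2): code 0010 → (9.000,2.826)–(9.037,3.000)
cell (9,3): code 0001 → (9.037,3.000)–(9.000,3.068)
total: 20 segments, chained into 2 closed loop(s), length Σ = 14.012259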